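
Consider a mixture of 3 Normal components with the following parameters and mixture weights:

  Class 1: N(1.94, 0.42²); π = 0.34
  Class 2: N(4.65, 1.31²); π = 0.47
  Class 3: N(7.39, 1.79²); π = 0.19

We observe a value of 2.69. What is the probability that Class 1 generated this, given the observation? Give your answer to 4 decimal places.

P(component k | x) = π_k·f_k(x) / marginal(x), where marginal(x) = Σ_j π_j·f_j(x).
Component likelihoods at x = 2.69:
  p_1 = (1/(0.42·√(2π)))·exp(−(2.69−1.94)²/(2·0.42²)) = 0.949863·exp(-1.59439) = 0.192853
  p_2 = (1/(1.31·√(2π)))·exp(−(2.69−4.65)²/(2·1.31²)) = 0.304536·exp(-1.11928) = 0.0994353
  p_3 = (1/(1.79·√(2π)))·exp(−(2.69−7.39)²/(2·1.79²)) = 0.222873·exp(-3.44715) = 0.00709546
Weight by the priors:
  π_1·p_1 = 0.34 × 0.192853 = 0.0655701
  π_2·p_2 = 0.47 × 0.0994353 = 0.0467346
  π_3·p_3 = 0.19 × 0.00709546 = 0.00134814
Sum: 0.0655701 + 0.0467346 + 0.00134814 = 0.113653
P(Class 1 | x) = 0.0655701 / 0.113653 ≈ 0.5769

0.5769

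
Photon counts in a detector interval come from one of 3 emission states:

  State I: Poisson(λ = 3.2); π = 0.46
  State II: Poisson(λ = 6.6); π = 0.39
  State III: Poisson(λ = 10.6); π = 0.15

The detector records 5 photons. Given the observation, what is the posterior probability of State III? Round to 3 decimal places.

P(component k | x) = w_k·f_k(x) / marginal(x), where marginal(x) = Σ_j w_j·f_j(x).
Evaluate each component's likelihood at the observed value:
  p_I = 0.113979
  p_II = 0.141969
  p_III = 0.027786
Weight by the priors:
  w_I·p_I = 0.46 × 0.113979 = 0.0524305
  w_II·p_II = 0.39 × 0.141969 = 0.0553681
  w_III·p_III = 0.15 × 0.027786 = 0.00416791
Evidence: 0.0524305 + 0.0553681 + 0.00416791 = 0.111967
Responsibility of State III: 0.00416791 / 0.111967 ≈ 0.037

0.037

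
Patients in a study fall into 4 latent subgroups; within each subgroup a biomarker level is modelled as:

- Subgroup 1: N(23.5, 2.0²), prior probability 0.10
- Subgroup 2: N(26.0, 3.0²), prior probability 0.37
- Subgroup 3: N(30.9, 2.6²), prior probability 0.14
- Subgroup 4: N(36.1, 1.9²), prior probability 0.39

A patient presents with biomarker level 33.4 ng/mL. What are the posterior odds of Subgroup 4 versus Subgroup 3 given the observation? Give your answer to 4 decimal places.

2.2050

Since P(k|x) ∝ P(Z=k) f_k(x), the posterior odds are P(Z=i) f_i(x) / (P(Z=j) f_j(x)).
Evaluate each component's likelihood at the observed value:
  L_1 = (1/(2.0·√(2π)))·exp(−(33.4−23.5)²/(2·2.0²)) = 0.199471·exp(-12.25125) = 9.533e-07
  L_2 = (1/(3.0·√(2π)))·exp(−(33.4−26.0)²/(2·3.0²)) = 0.132981·exp(-3.04222) = 0.006347
  L_3 = (1/(2.6·√(2π)))·exp(−(33.4−30.9)²/(2·2.6²)) = 0.153439·exp(-0.46228) = 0.0966433
  L_4 = (1/(1.9·√(2π)))·exp(−(33.4−36.1)²/(2·1.9²)) = 0.209970·exp(-1.00970) = 0.0764982
Posterior odds = (P(Z=4)·L_4) / (P(Z=3)·L_3) = (0.39·0.0764982) / (0.14·0.0966433) = 0.0298343 / 0.0135301 ≈ 2.2050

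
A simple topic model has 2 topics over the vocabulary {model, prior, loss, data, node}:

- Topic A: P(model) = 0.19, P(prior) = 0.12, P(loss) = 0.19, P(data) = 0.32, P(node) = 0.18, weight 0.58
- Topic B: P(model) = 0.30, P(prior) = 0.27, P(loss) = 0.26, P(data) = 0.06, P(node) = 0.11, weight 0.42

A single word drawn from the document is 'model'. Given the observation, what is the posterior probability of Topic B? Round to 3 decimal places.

0.533

P(component k | x) = P(Z=k)·f_k(x) / marginal(x), where marginal(x) = Σ_j P(Z=j)·f_j(x).
Categorical probabilities:
  p_A = P(model | comp) = 0.19
  p_B = P(model | comp) = 0.30
Unnormalised posteriors:
  P(Z=A)·p_A = 0.58 × 0.19 = 0.1102
  P(Z=B)·p_B = 0.42 × 0.3 = 0.126
Sum: 0.1102 + 0.126 = 0.2362
P(Topic B | 'model') = 0.126 / 0.2362 ≈ 0.533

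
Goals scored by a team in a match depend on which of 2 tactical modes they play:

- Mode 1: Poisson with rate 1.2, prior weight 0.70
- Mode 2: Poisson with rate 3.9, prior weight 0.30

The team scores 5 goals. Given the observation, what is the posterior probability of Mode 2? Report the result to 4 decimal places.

0.9126

Posterior ∝ prior × likelihood, so P(k | x) ∝ w_k f_k(x); normalise over all components.
Evaluate each component's likelihood at the observed value:
  p_1 = e^(−1.2)·1.2^5/5! = 0.00624556
  p_2 = e^(−3.9)·3.9^5/5! = 0.152193
Unnormalised posteriors:
  w_1·p_1 = 0.70 × 0.00624556 = 0.00437189
  w_2·p_2 = 0.30 × 0.152193 = 0.0456578
Marginal: 0.00437189 + 0.0456578 = 0.0500297
P(Mode 2 | the observation) = 0.0456578 / 0.0500297 ≈ 0.9126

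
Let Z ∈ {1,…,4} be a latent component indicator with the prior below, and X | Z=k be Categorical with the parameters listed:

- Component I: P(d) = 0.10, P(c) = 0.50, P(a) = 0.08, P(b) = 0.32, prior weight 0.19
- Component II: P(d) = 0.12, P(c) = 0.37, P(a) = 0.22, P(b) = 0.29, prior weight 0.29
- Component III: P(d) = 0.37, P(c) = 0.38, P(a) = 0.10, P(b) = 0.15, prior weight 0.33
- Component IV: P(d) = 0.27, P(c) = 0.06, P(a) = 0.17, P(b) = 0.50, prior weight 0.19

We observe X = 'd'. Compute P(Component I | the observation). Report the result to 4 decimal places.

P(component k | x) = π_k·f_k(x) / marginal(x), where marginal(x) = Σ_j π_j·f_j(x).
Categorical probabilities:
  p_I = P(d | comp) = 0.10
  p_II = P(d | comp) = 0.12
  p_III = P(d | comp) = 0.37
  p_IV = P(d | comp) = 0.27
Multiply by the mixture weights:
  π_I·p_I = 0.19 × 0.1 = 0.019
  π_II·p_II = 0.29 × 0.12 = 0.0348
  π_III·p_III = 0.33 × 0.37 = 0.1221
  π_IV·p_IV = 0.19 × 0.27 = 0.0513
Sum: 0.019 + 0.0348 + 0.1221 + 0.0513 = 0.2272
P(Component I | 'd') = 0.019 / 0.2272 ≈ 0.0836

0.0836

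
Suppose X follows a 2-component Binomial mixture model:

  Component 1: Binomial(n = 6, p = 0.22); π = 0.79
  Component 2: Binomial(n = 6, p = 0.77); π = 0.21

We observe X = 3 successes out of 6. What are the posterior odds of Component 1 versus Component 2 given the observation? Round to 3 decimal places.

The posterior odds equal the prior odds times the likelihood ratio: (w_i/w_j)·(f_i(x)/f_j(x)).
Binomial probabilities:
  p_1 = 0.101061
  p_2 = 0.111093
Odds = (0.79/0.21) × (0.101061/0.111093) = 3.7619 × 0.909696 ≈ 3.422

3.422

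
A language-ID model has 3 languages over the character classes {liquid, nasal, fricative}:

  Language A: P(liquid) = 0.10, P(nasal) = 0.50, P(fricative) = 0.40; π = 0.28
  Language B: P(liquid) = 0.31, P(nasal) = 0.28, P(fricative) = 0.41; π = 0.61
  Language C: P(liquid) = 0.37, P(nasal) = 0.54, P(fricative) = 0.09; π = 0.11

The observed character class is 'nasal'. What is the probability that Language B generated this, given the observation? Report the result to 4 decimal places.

0.4614

P(component k | x) = π_k·f_k(x) / marginal(x), where marginal(x) = Σ_j π_j·f_j(x).
Component likelihoods at x = 'nasal':
  f_A = P(nasal | comp) = 0.50
  f_B = P(nasal | comp) = 0.28
  f_C = P(nasal | comp) = 0.54
Multiply by the mixture weights:
  π_A·f_A = 0.28 × 0.5 = 0.14
  π_B·f_B = 0.61 × 0.28 = 0.1708
  π_C·f_C = 0.11 × 0.54 = 0.0594
Marginal: 0.14 + 0.1708 + 0.0594 = 0.3702
P(Language B | data) ≈ 0.4614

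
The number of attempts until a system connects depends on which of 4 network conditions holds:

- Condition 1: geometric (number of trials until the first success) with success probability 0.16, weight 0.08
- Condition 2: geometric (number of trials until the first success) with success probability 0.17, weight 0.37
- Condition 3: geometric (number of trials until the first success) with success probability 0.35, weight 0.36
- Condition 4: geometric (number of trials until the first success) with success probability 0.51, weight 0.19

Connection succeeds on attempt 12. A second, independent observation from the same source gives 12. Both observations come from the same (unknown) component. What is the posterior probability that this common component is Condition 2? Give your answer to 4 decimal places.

0.7884

Apply Bayes' rule: the posterior for each component is proportional to its prior times its likelihood at x.
Since both observations come from the same component, the likelihood for component k is f_k(x₁)·f_k(x₂).
  p_1 = [0.0235067] × [0.0235067] = 0.000552566
  p_2 = [0.0218931] × [0.0218931] = 0.000479309
  p_3 = [0.00306277] × [0.00306277] = 9.38059e-06
  p_4 = [0.000199401] × [0.000199401] = 3.97607e-08
Multiply by the mixture weights:
  P(Z=1)·p_1 = 0.08 × 0.000552566 = 4.42053e-05
  P(Z=2)·p_2 = 0.37 × 0.000479309 = 0.000177344
  P(Z=3)·p_3 = 0.36 × 9.38059e-06 = 3.37701e-06
  P(Z=4)·p_4 = 0.19 × 3.97607e-08 = 7.55453e-09
Normaliser: 4.42053e-05 + 0.000177344 + 3.37701e-06 + 7.55453e-09 = 0.000224934
Responsibility of Condition 2: 0.000177344 / 0.000224934 ≈ 0.7884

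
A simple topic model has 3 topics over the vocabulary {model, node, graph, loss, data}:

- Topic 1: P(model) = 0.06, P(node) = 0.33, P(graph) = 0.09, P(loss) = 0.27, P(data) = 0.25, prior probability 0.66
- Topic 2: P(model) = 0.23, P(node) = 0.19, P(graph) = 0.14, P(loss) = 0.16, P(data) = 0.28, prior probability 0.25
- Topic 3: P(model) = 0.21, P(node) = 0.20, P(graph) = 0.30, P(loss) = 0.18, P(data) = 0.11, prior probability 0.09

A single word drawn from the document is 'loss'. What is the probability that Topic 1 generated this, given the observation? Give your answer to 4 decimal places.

P(component k | x) = P(Z=k)·f_k(x) / marginal(x), where marginal(x) = Σ_j P(Z=j)·f_j(x).
Evaluate each component's likelihood at the observed value:
  p_1 = P(loss | comp) = 0.27
  p_2 = P(loss | comp) = 0.16
  p_3 = P(loss | comp) = 0.18
Weight by the priors:
  P(Z=1)·p_1 = 0.66 × 0.27 = 0.1782
  P(Z=2)·p_2 = 0.25 × 0.16 = 0.04
  P(Z=3)·p_3 = 0.09 × 0.18 = 0.0162
Sum: 0.1782 + 0.04 + 0.0162 = 0.2344
Responsibility of Topic 1: 0.1782 / 0.2344 ≈ 0.7602

0.7602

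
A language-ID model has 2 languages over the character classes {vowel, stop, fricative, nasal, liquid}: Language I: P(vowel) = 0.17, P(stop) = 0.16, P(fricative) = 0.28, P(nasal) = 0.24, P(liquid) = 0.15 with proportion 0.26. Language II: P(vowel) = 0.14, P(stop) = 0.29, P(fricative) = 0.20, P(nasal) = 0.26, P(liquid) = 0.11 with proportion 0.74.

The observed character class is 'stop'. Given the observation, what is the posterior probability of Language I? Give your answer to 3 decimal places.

The responsibility of component k is w_k f_k(x) divided by Σ_j w_j f_j(x).
Evaluate each component's likelihood at the observed value:
  L_I = P(stop | comp) = 0.16
  L_II = P(stop | comp) = 0.29
Prior × likelihood for each component:
  w_I·L_I = 0.26 × 0.16 = 0.0416
  w_II·L_II = 0.74 × 0.29 = 0.2146
Evidence: 0.0416 + 0.2146 = 0.2562
So the posterior for Language I is 0.0416 / 0.2562 ≈ 0.162.

0.162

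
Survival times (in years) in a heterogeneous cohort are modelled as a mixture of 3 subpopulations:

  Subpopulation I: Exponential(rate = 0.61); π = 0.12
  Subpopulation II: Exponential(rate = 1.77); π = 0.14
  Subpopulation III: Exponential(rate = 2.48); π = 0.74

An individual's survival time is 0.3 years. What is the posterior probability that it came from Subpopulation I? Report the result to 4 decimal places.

Posterior ∝ prior × likelihood, so P(k | x) ∝ π_k f_k(x); normalise over all components.
Evaluate each component's likelihood at the observed value:
  L_I = 0.507989
  L_II = 1.04079
  L_III = 1.17852
Multiply by the mixture weights:
  π_I·L_I = 0.12 × 0.507989 = 0.0609586
  π_II·L_II = 0.14 × 1.04079 = 0.145711
  π_III·L_III = 0.74 × 1.17852 = 0.872104
Normaliser: 0.0609586 + 0.145711 + 0.872104 = 1.07877
P(Subpopulation I | x) = 0.0609586 / 1.07877 ≈ 0.0565

0.0565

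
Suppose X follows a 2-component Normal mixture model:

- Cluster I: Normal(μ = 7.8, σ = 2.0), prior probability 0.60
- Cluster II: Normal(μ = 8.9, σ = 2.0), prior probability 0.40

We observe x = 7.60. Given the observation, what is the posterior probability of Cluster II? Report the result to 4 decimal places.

By Bayes' theorem, P(k | x) = w_k f_k(x) / Σ_j w_j f_j(x).
Normal densities:
  L_I = 0.198476
  L_II = 0.161486
Weight by the priors:
  w_I·L_I = 0.60 × 0.198476 = 0.119086
  w_II·L_II = 0.40 × 0.161486 = 0.0645945
Sum: 0.119086 + 0.0645945 = 0.18368
P(Cluster II | x) = 0.0645945 / 0.18368 ≈ 0.3517

0.3517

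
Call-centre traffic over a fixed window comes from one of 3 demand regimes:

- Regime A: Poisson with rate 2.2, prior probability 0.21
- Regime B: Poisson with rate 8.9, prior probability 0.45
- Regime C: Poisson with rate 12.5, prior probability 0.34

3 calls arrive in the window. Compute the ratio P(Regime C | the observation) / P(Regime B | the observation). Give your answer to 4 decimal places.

0.0572

Only the two components matter; the odds are (π_i f_i(x)) / (π_j f_j(x)).
Component likelihoods at x = 3 calls:
  p_A = 0.196639
  p_B = 0.016025
  p_C = 0.0012131
Odds = (0.34/0.45) × (0.0012131/0.016025) = 0.755556 × 0.0757007 ≈ 0.0572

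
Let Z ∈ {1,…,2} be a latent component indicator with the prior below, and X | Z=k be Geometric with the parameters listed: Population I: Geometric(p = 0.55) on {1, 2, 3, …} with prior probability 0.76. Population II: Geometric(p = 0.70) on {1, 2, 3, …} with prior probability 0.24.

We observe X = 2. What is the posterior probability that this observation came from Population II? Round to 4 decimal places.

By Bayes' theorem, P(k | x) = π_k f_k(x) / Σ_j π_j f_j(x).
Evaluate each component's likelihood at the observed value:
  L_I = 0.55·(1−0.55)^1 = 0.55·0.45 = 0.2475
  L_II = 0.70·(1−0.70)^1 = 0.70·0.3 = 0.21
Prior × likelihood for each component:
  π_I·L_I = 0.76 × 0.2475 = 0.1881
  π_II·L_II = 0.24 × 0.21 = 0.0504
Marginal: 0.1881 + 0.0504 = 0.2385
P(Population II | the observation) = 0.0504 / 0.2385 ≈ 0.2113

0.2113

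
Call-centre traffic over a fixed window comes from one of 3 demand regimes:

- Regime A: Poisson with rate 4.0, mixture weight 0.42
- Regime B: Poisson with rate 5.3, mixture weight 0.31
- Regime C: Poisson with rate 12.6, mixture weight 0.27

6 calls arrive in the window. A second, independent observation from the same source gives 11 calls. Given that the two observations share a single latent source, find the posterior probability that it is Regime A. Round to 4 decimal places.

Apply Bayes' rule: the posterior for each component is proportional to its prior times its likelihood at x.
Since both observations come from the same component, the likelihood for component k is f_k(x₁)·f_k(x₂).
  p_A = [0.104196] × [0.00192454] = 0.000200528
  p_B = [0.15366] × [0.0115909] = 0.00178107
  p_C = [0.0187405] × [0.107352] = 0.00201182
Prior × likelihood for each component:
  w_A·p_A = 0.42 × 0.000200528 = 8.42219e-05
  w_B·p_B = 0.31 × 0.00178107 = 0.000552131
  w_C·p_C = 0.27 × 0.00201182 = 0.000543193
Evidence: 8.42219e-05 + 0.000552131 + 0.000543193 = 0.00117955
So the posterior for Regime A is 8.42219e-05 / 0.00117955 ≈ 0.0714.

0.0714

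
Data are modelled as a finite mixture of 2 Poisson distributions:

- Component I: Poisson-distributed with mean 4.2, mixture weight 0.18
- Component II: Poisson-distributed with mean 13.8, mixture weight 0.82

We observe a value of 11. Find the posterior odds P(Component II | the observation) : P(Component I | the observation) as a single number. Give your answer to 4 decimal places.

Posterior odds = (π_i f_i(x)) / (π_j f_j(x)); the normalising sum cancels.
Evaluate each component's likelihood at the observed value:
  f_I = 0.00269494
  f_II = 0.0879529
0.0721214 / 0.00048509 ≈ 148.6764

148.6764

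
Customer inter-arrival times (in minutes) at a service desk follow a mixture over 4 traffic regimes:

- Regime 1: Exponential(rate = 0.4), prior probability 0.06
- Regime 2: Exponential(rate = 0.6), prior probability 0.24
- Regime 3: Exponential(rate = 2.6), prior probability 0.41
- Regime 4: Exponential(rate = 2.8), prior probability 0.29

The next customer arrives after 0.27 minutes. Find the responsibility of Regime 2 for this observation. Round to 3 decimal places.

The responsibility of component k is π_k f_k(x) divided by Σ_j π_j f_j(x).
Evaluate each component's likelihood at the observed value:
  f_1 = 0.4·e^(−0.4·0.27) = 0.4·e^(−0.1080) = 0.359051
  f_2 = 0.6·e^(−0.6·0.27) = 0.6·e^(−0.1620) = 0.510265
  f_3 = 2.6·e^(−2.6·0.27) = 2.6·e^(−0.7020) = 1.28854
  f_4 = 2.8·e^(−2.8·0.27) = 2.8·e^(−0.7560) = 1.31471
Weight by the priors:
  π_1·f_1 = 0.06 × 0.359051 = 0.0215431
  π_2·f_2 = 0.24 × 0.510265 = 0.122464
  π_3·f_3 = 0.41 × 1.28854 = 0.528302
  π_4·f_4 = 0.29 × 1.31471 = 0.381267
Sum: 0.0215431 + 0.122464 + 0.528302 + 0.381267 = 1.05358
P(Regime 2 | the observation) ≈ 0.116

0.116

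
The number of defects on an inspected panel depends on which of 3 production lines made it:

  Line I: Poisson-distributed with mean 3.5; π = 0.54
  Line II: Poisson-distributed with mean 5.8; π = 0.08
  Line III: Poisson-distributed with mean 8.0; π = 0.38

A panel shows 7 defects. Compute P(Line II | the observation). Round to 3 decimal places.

0.126

Posterior ∝ prior × likelihood, so P(k | x) ∝ π_k f_k(x); normalise over all components.
Poisson probabilities:
  p_I = e^(−3.5)·3.5^7/7! = 0.0385492
  p_II = e^(−5.8)·5.8^7/7! = 0.132635
  p_III = e^(−8.0)·8.0^7/7! = 0.139587
Weight by the priors:
  π_I·p_I = 0.54 × 0.0385492 = 0.0208166
  π_II·p_II = 0.08 × 0.132635 = 0.0106108
  π_III·p_III = 0.38 × 0.139587 = 0.0530429
Evidence: 0.0208166 + 0.0106108 + 0.0530429 = 0.0844702
So the posterior for Line II is 0.0106108 / 0.0844702 ≈ 0.126.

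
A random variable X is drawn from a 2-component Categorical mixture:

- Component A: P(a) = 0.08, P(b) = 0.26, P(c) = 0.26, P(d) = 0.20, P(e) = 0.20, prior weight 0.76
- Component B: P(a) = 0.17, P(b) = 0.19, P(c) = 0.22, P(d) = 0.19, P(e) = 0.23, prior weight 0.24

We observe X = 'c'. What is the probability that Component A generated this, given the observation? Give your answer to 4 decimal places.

0.7891

The responsibility of component k is w_k f_k(x) divided by Σ_j w_j f_j(x).
Component likelihoods at x = 'c':
  p_A = P(c | comp) = 0.26
  p_B = P(c | comp) = 0.22
Unnormalised posteriors:
  w_A·p_A = 0.76 × 0.26 = 0.1976
  w_B·p_B = 0.24 × 0.22 = 0.0528
Denominator: 0.1976 + 0.0528 = 0.2504
So the posterior for Component A is 0.1976 / 0.2504 ≈ 0.7891.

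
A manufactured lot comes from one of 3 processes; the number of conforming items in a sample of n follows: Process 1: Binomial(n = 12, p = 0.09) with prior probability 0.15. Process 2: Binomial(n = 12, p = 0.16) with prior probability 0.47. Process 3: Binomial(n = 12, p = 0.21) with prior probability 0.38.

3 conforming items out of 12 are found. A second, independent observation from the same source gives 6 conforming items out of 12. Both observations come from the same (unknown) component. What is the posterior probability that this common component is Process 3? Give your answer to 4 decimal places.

By Bayes' theorem, P(k | x) = π_k f_k(x) / Σ_j π_j f_j(x).
Since both observations come from the same component, the likelihood for component k is f_k(x₁)·f_k(x₂).
  L_1 = [C(12,3)·0.09^3·0.91^9 = 220·0.000729·0.42793 = 0.0686314] × [0.000278853] = 1.91381e-05
  L_2 = [C(12,3)·0.16^3·0.84^9 = 220·0.004096·0.208216 = 0.187627] × [0.00544587] = 0.0010218
  L_3 = [C(12,3)·0.21^3·0.79^9 = 220·0.009261·0.119852 = 0.244188] × [0.0192642] = 0.00470408
Prior × likelihood for each component:
  π_1·L_1 = 0.15 × 1.91381e-05 = 2.87071e-06
  π_2·L_2 = 0.47 × 0.0010218 = 0.000480244
  π_3·L_3 = 0.38 × 0.00470408 = 0.00178755
Evidence: 2.87071e-06 + 0.000480244 + 0.00178755 = 0.00227066
Responsibility of Process 3: 0.00178755 / 0.00227066 ≈ 0.7872

0.7872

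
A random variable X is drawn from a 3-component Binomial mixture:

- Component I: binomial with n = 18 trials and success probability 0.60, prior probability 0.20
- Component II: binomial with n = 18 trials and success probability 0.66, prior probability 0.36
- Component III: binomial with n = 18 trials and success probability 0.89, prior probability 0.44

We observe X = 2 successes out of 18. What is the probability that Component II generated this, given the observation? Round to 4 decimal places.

0.1392

P(component k | x) = π_k·f_k(x) / marginal(x), where marginal(x) = Σ_j π_j·f_j(x).
Binomial probabilities:
  L_I = C(18,2)·0.60^2·0.40^16 = 153·0.36·4.29497e-07 = 2.36567e-05
  L_II = C(18,2)·0.66^2·0.34^16 = 153·0.4356·3.18906e-08 = 2.12541e-06
  L_III = C(18,2)·0.89^2·0.11^16 = 153·0.7921·4.59497e-16 = 5.56871e-14
Multiply by the mixture weights:
  π_I·L_I = 0.20 × 2.36567e-05 = 4.73134e-06
  π_II·L_II = 0.36 × 2.12541e-06 = 7.65146e-07
  π_III·L_III = 0.44 × 5.56871e-14 = 2.45023e-14
Normaliser: 4.73134e-06 + 7.65146e-07 + 2.45023e-14 = 5.49648e-06
So the posterior for Component II is 7.65146e-07 / 5.49648e-06 ≈ 0.1392.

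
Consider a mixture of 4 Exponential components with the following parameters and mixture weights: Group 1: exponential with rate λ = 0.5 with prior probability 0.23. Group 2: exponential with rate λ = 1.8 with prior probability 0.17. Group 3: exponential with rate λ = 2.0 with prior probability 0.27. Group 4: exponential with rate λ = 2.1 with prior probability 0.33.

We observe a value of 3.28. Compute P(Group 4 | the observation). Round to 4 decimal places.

0.0287

The responsibility of component k is w_k f_k(x) divided by Σ_j w_j f_j(x).
Exponential densities:
  f_1 = 0.5·e^(−0.5·3.28) = 0.5·e^(−1.6400) = 0.09699
  f_2 = 1.8·e^(−1.8·3.28) = 1.8·e^(−5.9040) = 0.00491132
  f_3 = 2.0·e^(−2.0·3.28) = 2.0·e^(−6.5600) = 0.00283177
  f_4 = 2.1·e^(−2.1·3.28) = 2.1·e^(−6.8880) = 0.0021419
Prior × likelihood for each component:
  w_1·f_1 = 0.23 × 0.09699 = 0.0223077
  w_2·f_2 = 0.17 × 0.00491132 = 0.000834924
  w_3·f_3 = 0.27 × 0.00283177 = 0.000764578
  w_4·f_4 = 0.33 × 0.0021419 = 0.000706827
Denominator: 0.0223077 + 0.000834924 + 0.000764578 + 0.000706827 = 0.024614
Responsibility of Group 4: 0.000706827 / 0.024614 ≈ 0.0287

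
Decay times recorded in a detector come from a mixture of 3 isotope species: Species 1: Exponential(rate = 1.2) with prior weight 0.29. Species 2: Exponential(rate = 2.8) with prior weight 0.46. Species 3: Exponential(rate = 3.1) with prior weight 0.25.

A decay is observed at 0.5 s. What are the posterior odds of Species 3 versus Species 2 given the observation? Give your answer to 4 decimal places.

0.5179

Only the two components matter; the odds are (P(Z=i) f_i(x)) / (P(Z=j) f_j(x)).
Exponential densities:
  L_1 = 1.2·e^(−1.2·0.5) = 1.2·e^(−0.6000) = 0.658574
  L_2 = 2.8·e^(−2.8·0.5) = 2.8·e^(−1.4000) = 0.690471
  L_3 = 3.1·e^(−3.1·0.5) = 3.1·e^(−1.5500) = 0.657969
Odds = (0.25/0.46) × (0.657969/0.690471) = 0.543478 × 0.952927 ≈ 0.5179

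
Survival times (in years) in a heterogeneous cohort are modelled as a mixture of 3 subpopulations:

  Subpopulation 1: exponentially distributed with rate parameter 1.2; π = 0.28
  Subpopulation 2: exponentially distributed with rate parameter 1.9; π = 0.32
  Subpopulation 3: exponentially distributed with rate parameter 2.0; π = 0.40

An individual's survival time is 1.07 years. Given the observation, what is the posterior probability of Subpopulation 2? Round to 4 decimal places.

0.2984

Apply Bayes' rule: the posterior for each component is proportional to its prior times its likelihood at x.
Evaluate each component's likelihood at the observed value:
  L_1 = 0.332313
  L_2 = 0.24879
  L_3 = 0.23531
Prior × likelihood for each component:
  P(Z=1)·L_1 = 0.28 × 0.332313 = 0.0930476
  P(Z=2)·L_2 = 0.32 × 0.24879 = 0.0796128
  P(Z=3)·L_3 = 0.40 × 0.23531 = 0.0941239
Normaliser: 0.0930476 + 0.0796128 + 0.0941239 = 0.266784
P(Subpopulation 2 | 1.07 years) ≈ 0.2984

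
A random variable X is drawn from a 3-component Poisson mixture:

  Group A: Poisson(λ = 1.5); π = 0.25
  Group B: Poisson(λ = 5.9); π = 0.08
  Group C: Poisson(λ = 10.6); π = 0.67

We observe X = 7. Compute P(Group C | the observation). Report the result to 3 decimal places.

0.819

Apply Bayes' rule: the posterior for each component is proportional to its prior times its likelihood at x.
Component likelihoods at x = 7:
  p_A = e^(−1.5)·1.5^7/7! = 0.000756426
  p_B = e^(−5.9)·5.9^7/7! = 0.135268
  p_C = e^(−10.6)·10.6^7/7! = 0.0743343
Multiply by the mixture weights:
  w_A·p_A = 0.25 × 0.000756426 = 0.000189107
  w_B·p_B = 0.08 × 0.135268 = 0.0108215
  w_C·p_C = 0.67 × 0.0743343 = 0.049804
Evidence: 0.000189107 + 0.0108215 + 0.049804 = 0.0608145
P(Group C | x) = 0.049804 / 0.0608145 ≈ 0.819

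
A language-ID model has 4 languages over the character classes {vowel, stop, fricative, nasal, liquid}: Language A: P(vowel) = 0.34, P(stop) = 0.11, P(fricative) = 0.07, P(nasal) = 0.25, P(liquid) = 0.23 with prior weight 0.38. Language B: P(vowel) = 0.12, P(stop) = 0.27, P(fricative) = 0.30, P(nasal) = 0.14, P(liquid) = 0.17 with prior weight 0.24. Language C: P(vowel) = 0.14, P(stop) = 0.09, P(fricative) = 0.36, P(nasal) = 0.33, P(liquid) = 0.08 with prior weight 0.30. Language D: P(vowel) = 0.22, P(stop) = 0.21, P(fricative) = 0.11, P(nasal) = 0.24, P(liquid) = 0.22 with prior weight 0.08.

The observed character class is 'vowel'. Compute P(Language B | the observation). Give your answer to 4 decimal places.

0.1324

P(component k | x) = w_k·f_k(x) / marginal(x), where marginal(x) = Σ_j w_j·f_j(x).
Component likelihoods at x = 'vowel':
  L_A = P(vowel | comp) = 0.34
  L_B = P(vowel | comp) = 0.12
  L_C = P(vowel | comp) = 0.14
  L_D = P(vowel | comp) = 0.22
Unnormalised posteriors:
  w_A·L_A = 0.38 × 0.34 = 0.1292
  w_B·L_B = 0.24 × 0.12 = 0.0288
  w_C·L_C = 0.30 × 0.14 = 0.042
  w_D·L_D = 0.08 × 0.22 = 0.0176
Marginal: 0.1292 + 0.0288 + 0.042 + 0.0176 = 0.2176
P(Language B | x) = 0.0288 / 0.2176 ≈ 0.1324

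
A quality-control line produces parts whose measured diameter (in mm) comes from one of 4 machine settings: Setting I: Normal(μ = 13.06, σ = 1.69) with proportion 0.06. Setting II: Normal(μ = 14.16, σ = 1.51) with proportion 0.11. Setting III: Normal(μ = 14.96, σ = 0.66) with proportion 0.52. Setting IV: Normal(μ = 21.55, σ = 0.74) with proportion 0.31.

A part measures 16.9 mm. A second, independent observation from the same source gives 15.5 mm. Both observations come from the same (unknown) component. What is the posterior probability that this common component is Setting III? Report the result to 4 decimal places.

0.6244

Apply Bayes' rule: the posterior for each component is proportional to its prior times its likelihood at x.
Since both observations come from the same component, the likelihood for component k is f_k(x₁)·f_k(x₂).
  p_I = [0.0178618] × [0.0832483] = 0.00148697
  p_II = [0.0509261] × [0.178208] = 0.00907545
  p_III = [0.00803907] × [0.432517] = 0.00347704
  p_IV = [1.43686e-09] × [1.6489e-15] = 2.36924e-24
Unnormalised posteriors:
  w_I·p_I = 0.06 × 0.00148697 = 8.9218e-05
  w_II·p_II = 0.11 × 0.00907545 = 0.000998299
  w_III·p_III = 0.52 × 0.00347704 = 0.00180806
  w_IV·p_IV = 0.31 × 2.36924e-24 = 7.34465e-25
Sum: 8.9218e-05 + 0.000998299 + 0.00180806 + 7.34465e-25 = 0.00289558
P(Setting III | x) ≈ 0.6244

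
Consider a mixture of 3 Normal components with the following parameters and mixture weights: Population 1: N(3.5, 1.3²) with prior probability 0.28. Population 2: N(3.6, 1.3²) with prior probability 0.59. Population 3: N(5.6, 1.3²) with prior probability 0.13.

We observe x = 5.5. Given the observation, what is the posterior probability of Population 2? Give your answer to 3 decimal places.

0.485

Apply Bayes' rule: the posterior for each component is proportional to its prior times its likelihood at x.
Normal densities:
  L_1 = 0.0939742
  L_2 = 0.105468
  L_3 = 0.305972
Prior × likelihood for each component:
  w_1·L_1 = 0.28 × 0.0939742 = 0.0263128
  w_2·L_2 = 0.59 × 0.105468 = 0.062226
  w_3·L_3 = 0.13 × 0.305972 = 0.0397764
Sum: 0.0263128 + 0.062226 + 0.0397764 = 0.128315
P(Population 2 | the observation) = 0.062226 / 0.128315 ≈ 0.485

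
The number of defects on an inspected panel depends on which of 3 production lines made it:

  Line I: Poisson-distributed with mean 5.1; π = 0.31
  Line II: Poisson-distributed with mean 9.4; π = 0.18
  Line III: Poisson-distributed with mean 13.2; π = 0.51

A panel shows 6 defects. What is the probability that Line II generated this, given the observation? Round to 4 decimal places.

0.2117

Apply Bayes' rule: the posterior for each component is proportional to its prior times its likelihood at x.
Component likelihoods at x = 6 defects:
  p_I = 0.149
  p_II = 0.0792623
  p_III = 0.0135964
Multiply by the mixture weights:
  π_I·p_I = 0.31 × 0.149 = 0.04619
  π_II·p_II = 0.18 × 0.0792623 = 0.0142672
  π_III·p_III = 0.51 × 0.0135964 = 0.00693416
Normaliser: 0.04619 + 0.0142672 + 0.00693416 = 0.0673914
So the posterior for Line II is 0.0142672 / 0.0673914 ≈ 0.2117.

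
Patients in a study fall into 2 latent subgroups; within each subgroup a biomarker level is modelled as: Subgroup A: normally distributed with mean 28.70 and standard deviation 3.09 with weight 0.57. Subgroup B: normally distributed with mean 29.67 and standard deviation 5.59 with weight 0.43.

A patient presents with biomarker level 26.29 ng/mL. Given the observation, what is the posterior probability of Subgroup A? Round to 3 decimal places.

P(component k | x) = P(Z=k)·f_k(x) / marginal(x), where marginal(x) = Σ_j P(Z=j)·f_j(x).
Normal densities:
  L_A = (1/(3.09·√(2π)))·exp(−(26.29−28.70)²/(2·3.09²)) = 0.129108·exp(-0.30415) = 0.0952492
  L_B = (1/(5.59·√(2π)))·exp(−(26.29−29.67)²/(2·5.59²)) = 0.071367·exp(-0.18280) = 0.0594441
Multiply by the mixture weights:
  P(Z=A)·L_A = 0.57 × 0.0952492 = 0.054292
  P(Z=B)·L_B = 0.43 × 0.0594441 = 0.025561
Evidence: 0.054292 + 0.025561 = 0.079853
Responsibility of Subgroup A: 0.054292 / 0.079853 ≈ 0.680

0.680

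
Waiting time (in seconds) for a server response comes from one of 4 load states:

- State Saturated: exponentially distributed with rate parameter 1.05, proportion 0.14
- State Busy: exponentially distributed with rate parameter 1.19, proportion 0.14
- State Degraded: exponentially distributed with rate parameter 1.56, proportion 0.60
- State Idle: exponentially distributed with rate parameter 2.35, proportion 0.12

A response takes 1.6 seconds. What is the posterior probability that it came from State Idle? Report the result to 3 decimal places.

0.048

The responsibility of component k is w_k f_k(x) divided by Σ_j w_j f_j(x).
Component likelihoods at x = 1.6 seconds:
  L_Saturated = 0.195693
  L_Busy = 0.177276
  L_Degraded = 0.128566
  L_Idle = 0.0547168
Prior × likelihood for each component:
  w_Saturated·L_Saturated = 0.14 × 0.195693 = 0.027397
  w_Busy·L_Busy = 0.14 × 0.177276 = 0.0248187
  w_Degraded·L_Degraded = 0.60 × 0.128566 = 0.0771395
  w_Idle·L_Idle = 0.12 × 0.0547168 = 0.00656601
Denominator: 0.027397 + 0.0248187 + 0.0771395 + 0.00656601 = 0.135921
So the posterior for State Idle is 0.00656601 / 0.135921 ≈ 0.048.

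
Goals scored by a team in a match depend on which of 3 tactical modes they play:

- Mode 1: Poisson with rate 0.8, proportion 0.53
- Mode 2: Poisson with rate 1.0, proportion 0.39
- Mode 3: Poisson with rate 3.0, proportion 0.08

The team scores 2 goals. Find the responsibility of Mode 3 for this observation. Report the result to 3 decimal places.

0.108

Apply Bayes' rule: the posterior for each component is proportional to its prior times its likelihood at x.
Component likelihoods at x = 2 goals:
  f_1 = 0.143785
  f_2 = 0.18394
  f_3 = 0.224042
Multiply by the mixture weights:
  π_1·f_1 = 0.53 × 0.143785 = 0.0762062
  π_2·f_2 = 0.39 × 0.18394 = 0.0717365
  π_3·f_3 = 0.08 × 0.224042 = 0.0179233
Normaliser: 0.0762062 + 0.0717365 + 0.0179233 = 0.165866
P(Mode 3 | data) ≈ 0.108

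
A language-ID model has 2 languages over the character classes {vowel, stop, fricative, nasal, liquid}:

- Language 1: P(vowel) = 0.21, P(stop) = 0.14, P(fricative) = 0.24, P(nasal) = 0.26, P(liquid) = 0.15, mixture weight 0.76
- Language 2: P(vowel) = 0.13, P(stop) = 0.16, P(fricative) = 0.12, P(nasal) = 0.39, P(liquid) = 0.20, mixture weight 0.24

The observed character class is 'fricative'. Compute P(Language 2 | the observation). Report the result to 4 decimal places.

Apply Bayes' rule: the posterior for each component is proportional to its prior times its likelihood at x.
Categorical probabilities:
  p_1 = P(fricative | comp) = 0.24
  p_2 = P(fricative | comp) = 0.12
Multiply by the mixture weights:
  π_1·p_1 = 0.76 × 0.24 = 0.1824
  π_2·p_2 = 0.24 × 0.12 = 0.0288
Sum: 0.1824 + 0.0288 = 0.2112
P(Language 2 | data) ≈ 0.1364

0.1364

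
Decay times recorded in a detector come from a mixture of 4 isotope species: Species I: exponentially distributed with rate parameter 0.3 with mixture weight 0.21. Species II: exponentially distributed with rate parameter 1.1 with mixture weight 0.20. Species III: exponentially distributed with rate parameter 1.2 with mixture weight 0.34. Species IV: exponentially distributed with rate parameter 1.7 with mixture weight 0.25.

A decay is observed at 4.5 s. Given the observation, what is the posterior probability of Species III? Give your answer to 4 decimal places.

The responsibility of component k is π_k f_k(x) divided by Σ_j π_j f_j(x).
Component likelihoods at x = 4.5 s:
  L_I = 0.3·e^(−0.3·4.5) = 0.3·e^(−1.3500) = 0.0777721
  L_II = 1.1·e^(−1.1·4.5) = 1.1·e^(−4.9500) = 0.00779175
  L_III = 1.2·e^(−1.2·4.5) = 1.2·e^(−5.4000) = 0.0054199
  L_IV = 1.7·e^(−1.7·4.5) = 1.7·e^(−7.6500) = 0.000809275
Weight by the priors:
  π_I·L_I = 0.21 × 0.0777721 = 0.0163321
  π_II·L_II = 0.20 × 0.00779175 = 0.00155835
  π_III·L_III = 0.34 × 0.0054199 = 0.00184277
  π_IV·L_IV = 0.25 × 0.000809275 = 0.000202319
Evidence: 0.0163321 + 0.00155835 + 0.00184277 + 0.000202319 = 0.0199356
So the posterior for Species III is 0.00184277 / 0.0199356 ≈ 0.0924.

0.0924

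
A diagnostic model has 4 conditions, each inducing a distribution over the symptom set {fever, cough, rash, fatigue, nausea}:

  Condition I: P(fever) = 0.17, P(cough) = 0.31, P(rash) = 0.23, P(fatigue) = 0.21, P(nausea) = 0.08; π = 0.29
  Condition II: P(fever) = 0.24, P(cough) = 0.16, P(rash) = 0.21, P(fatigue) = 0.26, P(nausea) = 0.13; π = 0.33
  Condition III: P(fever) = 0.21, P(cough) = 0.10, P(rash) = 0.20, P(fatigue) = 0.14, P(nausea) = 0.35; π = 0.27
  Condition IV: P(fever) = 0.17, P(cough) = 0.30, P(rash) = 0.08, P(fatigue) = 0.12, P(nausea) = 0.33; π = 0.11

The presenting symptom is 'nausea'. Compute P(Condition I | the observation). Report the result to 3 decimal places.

Apply Bayes' rule: the posterior for each component is proportional to its prior times its likelihood at x.
Categorical probabilities:
  f_I = 0.08
  f_II = 0.13
  f_III = 0.35
  f_IV = 0.33
Weight by the priors:
  π_I·f_I = 0.29 × 0.08 = 0.0232
  π_II·f_II = 0.33 × 0.13 = 0.0429
  π_III·f_III = 0.27 × 0.35 = 0.0945
  π_IV·f_IV = 0.11 × 0.33 = 0.0363
Evidence: 0.0232 + 0.0429 + 0.0945 + 0.0363 = 0.1969
Responsibility of Condition I: 0.0232 / 0.1969 ≈ 0.118

0.118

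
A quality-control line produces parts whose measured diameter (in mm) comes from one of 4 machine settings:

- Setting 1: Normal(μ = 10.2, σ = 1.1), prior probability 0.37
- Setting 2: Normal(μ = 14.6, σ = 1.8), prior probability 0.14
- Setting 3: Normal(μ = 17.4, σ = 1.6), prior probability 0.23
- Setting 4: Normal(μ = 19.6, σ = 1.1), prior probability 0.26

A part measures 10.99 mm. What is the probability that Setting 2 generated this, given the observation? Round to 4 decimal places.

Apply Bayes' rule: the posterior for each component is proportional to its prior times its likelihood at x.
Component likelihoods at x = 10.99 mm:
  p_1 = (1/(1.1·√(2π)))·exp(−(10.99−10.2)²/(2·1.1²)) = 0.362675·exp(-0.25789) = 0.280231
  p_2 = (1/(1.8·√(2π)))·exp(−(10.99−14.6)²/(2·1.8²)) = 0.221635·exp(-2.01113) = 0.0296631
  p_3 = (1/(1.6·√(2π)))·exp(−(10.99−17.4)²/(2·1.6²)) = 0.249339·exp(-8.02502) = 8.15771e-05
  p_4 = (1/(1.1·√(2π)))·exp(−(10.99−19.6)²/(2·1.1²)) = 0.362675·exp(-30.63310) = 1.8019e-14
Unnormalised posteriors:
  P(Z=1)·p_1 = 0.37 × 0.280231 = 0.103685
  P(Z=2)·p_2 = 0.14 × 0.0296631 = 0.00415283
  P(Z=3)·p_3 = 0.23 × 8.15771e-05 = 1.87627e-05
  P(Z=4)·p_4 = 0.26 × 1.8019e-14 = 4.68495e-15
Evidence: 0.103685 + 0.00415283 + 1.87627e-05 + 4.68495e-15 = 0.107857
P(Setting 2 | the observation) = 0.00415283 / 0.107857 ≈ 0.0385

0.0385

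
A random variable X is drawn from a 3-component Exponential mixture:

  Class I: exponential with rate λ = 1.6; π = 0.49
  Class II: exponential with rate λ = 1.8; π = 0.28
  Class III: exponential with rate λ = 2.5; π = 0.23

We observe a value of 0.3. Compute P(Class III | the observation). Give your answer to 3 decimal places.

0.259

Posterior ∝ prior × likelihood, so P(k | x) ∝ w_k f_k(x); normalise over all components.
Exponential densities:
  f_I = 1.6·e^(−1.6·0.3) = 1.6·e^(−0.4800) = 0.990053
  f_II = 1.8·e^(−1.8·0.3) = 1.8·e^(−0.5400) = 1.04895
  f_III = 2.5·e^(−2.5·0.3) = 2.5·e^(−0.7500) = 1.18092
Prior × likelihood for each component:
  w_I·f_I = 0.49 × 0.990053 = 0.485126
  w_II·f_II = 0.28 × 1.04895 = 0.293705
  w_III·f_III = 0.23 × 1.18092 = 0.271611
Normaliser: 0.485126 + 0.293705 + 0.271611 = 1.05044
P(Class III | 0.3) = 0.271611 / 1.05044 ≈ 0.259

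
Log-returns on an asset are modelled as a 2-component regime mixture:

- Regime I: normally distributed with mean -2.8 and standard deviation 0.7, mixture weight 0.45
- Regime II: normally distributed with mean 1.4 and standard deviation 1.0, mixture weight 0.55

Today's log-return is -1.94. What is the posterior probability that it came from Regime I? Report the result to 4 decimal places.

0.9932

Apply Bayes' rule: the posterior for each component is proportional to its prior times its likelihood at x.
Component likelihoods at x = -1.94:
  L_I = (1/(0.7·√(2π)))·exp(−(-1.94−-2.8)²/(2·0.7²)) = 0.569918·exp(-0.75469) = 0.267949
  L_II = (1/(1.0·√(2π)))·exp(−(-1.94−1.4)²/(2·1.0²)) = 0.398942·exp(-5.57780) = 0.00150835
Unnormalised posteriors:
  π_I·L_I = 0.45 × 0.267949 = 0.120577
  π_II·L_II = 0.55 × 0.00150835 = 0.000829593
Marginal: 0.120577 + 0.000829593 = 0.121407
P(Regime I | data) = 0.120577 / 0.121407 ≈ 0.9932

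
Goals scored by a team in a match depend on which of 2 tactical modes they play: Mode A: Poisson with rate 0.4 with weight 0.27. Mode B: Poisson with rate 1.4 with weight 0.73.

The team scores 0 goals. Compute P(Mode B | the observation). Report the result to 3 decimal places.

The responsibility of component k is π_k f_k(x) divided by Σ_j π_j f_j(x).
Poisson probabilities:
  L_A = 0.67032
  L_B = 0.246597
Unnormalised posteriors:
  π_A·L_A = 0.27 × 0.67032 = 0.180986
  π_B·L_B = 0.73 × 0.246597 = 0.180016
Evidence: 0.180986 + 0.180016 = 0.361002
P(Mode B | data) ≈ 0.499

0.499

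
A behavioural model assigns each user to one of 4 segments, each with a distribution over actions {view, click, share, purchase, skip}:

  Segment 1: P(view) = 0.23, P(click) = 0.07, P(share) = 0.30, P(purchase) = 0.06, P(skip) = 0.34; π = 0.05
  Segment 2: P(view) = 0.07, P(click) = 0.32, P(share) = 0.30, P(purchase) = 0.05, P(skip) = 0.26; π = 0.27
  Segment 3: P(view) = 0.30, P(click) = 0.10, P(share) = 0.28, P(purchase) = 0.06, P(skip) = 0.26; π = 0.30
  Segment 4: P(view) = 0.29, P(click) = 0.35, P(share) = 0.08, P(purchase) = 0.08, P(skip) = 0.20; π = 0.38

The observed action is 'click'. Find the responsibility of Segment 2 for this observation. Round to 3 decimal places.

P(component k | x) = π_k·f_k(x) / marginal(x), where marginal(x) = Σ_j π_j·f_j(x).
Evaluate each component's likelihood at the observed value:
  L_1 = P(click | comp) = 0.07
  L_2 = P(click | comp) = 0.32
  L_3 = P(click | comp) = 0.10
  L_4 = P(click | comp) = 0.35
Unnormalised posteriors:
  π_1·L_1 = 0.05 × 0.07 = 0.0035
  π_2·L_2 = 0.27 × 0.32 = 0.0864
  π_3·L_3 = 0.30 × 0.1 = 0.03
  π_4·L_4 = 0.38 × 0.35 = 0.133
Evidence: 0.0035 + 0.0864 + 0.03 + 0.133 = 0.2529
P(Segment 2 | 'click') = 0.0864 / 0.2529 ≈ 0.342

0.342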